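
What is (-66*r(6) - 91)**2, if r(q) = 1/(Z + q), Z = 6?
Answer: 37249/4 ≈ 9312.3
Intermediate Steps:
r(q) = 1/(6 + q)
(-66*r(6) - 91)**2 = (-66/(6 + 6) - 91)**2 = (-66/12 - 91)**2 = (-66*1/12 - 91)**2 = (-11/2 - 91)**2 = (-193/2)**2 = 37249/4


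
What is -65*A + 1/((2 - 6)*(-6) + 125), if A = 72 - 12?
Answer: -581099/149 ≈ -3900.0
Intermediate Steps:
A = 60
-65*A + 1/((2 - 6)*(-6) + 125) = -65*60 + 1/((2 - 6)*(-6) + 125) = -3900 + 1/(-4*(-6) + 125) = -3900 + 1/(24 + 125) = -3900 + 1/149 = -581099/149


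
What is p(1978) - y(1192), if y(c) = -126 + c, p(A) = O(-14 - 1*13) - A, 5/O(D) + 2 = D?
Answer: -88281/29 ≈ -3044.2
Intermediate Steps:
O(D) = 5/(-2 + D)
p(A) = -5/29 - A (p(A) = 5/(-2 + (-14 - 1*13)) - A = 5/(-2 + (-14 - 13)) - A = 5/(-2 - 27) - A = 5/(-29) - A = 5*(-1/29) - A = -5/29 - A)
p(1978) - y(1192) = (-5/29 - 1*1978) - (-126 + 1192) = (-5/29 - 1978) - 1*1066 = -57367/29 - 1066 = -88281/29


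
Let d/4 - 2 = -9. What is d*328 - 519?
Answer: -9703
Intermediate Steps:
d = -28 (d = 8 + 4*(-9) = 8 - 36 = -28)
d*328 - 519 = -28*328 - 519 = -9184 - 519 = -9703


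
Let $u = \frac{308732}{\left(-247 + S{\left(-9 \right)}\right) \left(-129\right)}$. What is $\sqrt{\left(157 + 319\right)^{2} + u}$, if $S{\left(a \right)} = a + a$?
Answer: $\frac{2 \sqrt{66197622661755}}{34185} \approx 476.01$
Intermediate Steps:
$S{\left(a \right)} = 2 a$
$u = \frac{308732}{34185}$ ($u = \frac{308732}{\left(-247 + 2 \left(-9\right)\right) \left(-129\right)} = \frac{308732}{\left(-247 - 18\right) \left(-129\right)} = \frac{308732}{\left(-265\right) \left(-129\right)} = \frac{308732}{34185} \approx 9.0312$)
$\sqrt{\left(157 + 319\right)^{2} + u} = \sqrt{\left(157 + 319\right)^{2} + \frac{308732}{34185}} = \sqrt{476^{2} + \frac{308732}{34185}} = \sqrt{226576 + \frac{308732}{34185}} = \sqrt{\frac{7745809292}{34185}} = \frac{2 \sqrt{66197622661755}}{34185}$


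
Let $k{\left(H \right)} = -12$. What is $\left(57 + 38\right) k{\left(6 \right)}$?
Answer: $-1140$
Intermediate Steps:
$\left(57 + 38\right) k{\left(6 \right)} = \left(57 + 38\right) \left(-12\right) = 95 \left(-12\right) = -1140$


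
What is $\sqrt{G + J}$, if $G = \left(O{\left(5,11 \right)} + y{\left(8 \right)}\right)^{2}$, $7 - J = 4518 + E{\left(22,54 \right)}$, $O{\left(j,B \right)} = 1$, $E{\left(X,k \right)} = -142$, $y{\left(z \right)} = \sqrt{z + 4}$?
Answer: $2 \sqrt{-1089 + \sqrt{3}} \approx 65.948 i$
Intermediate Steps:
$y{\left(z \right)} = \sqrt{4 + z}$
$J = -4369$ ($J = 7 - \left(4518 - 142\right) = 7 - 4376 = -4369$)
$G = \left(1 + 2 \sqrt{3}\right)^{2}$ ($G = \left(1 + \sqrt{4 + 8}\right)^{2} = \left(1 + \sqrt{12}\right)^{2} = \left(1 + 2 \sqrt{3}\right)^{2} \approx 19.928$)
$\sqrt{G + J} = \sqrt{\left(13 + 4 \sqrt{3}\right) - 4369} = \sqrt{-4356 + 4 \sqrt{3}}$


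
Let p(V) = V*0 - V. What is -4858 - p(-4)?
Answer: -4862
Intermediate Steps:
p(V) = -V (p(V) = 0 - V = -V)
-4858 - p(-4) = -4858 - (-1)*(-4) = -4858 - 1*4 = -4858 - 4 = -4862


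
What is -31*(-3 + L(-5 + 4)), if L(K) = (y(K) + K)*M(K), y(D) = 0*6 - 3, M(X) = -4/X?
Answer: 589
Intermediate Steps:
y(D) = -3 (y(D) = 0 - 3 = -3)
L(K) = -4*(-3 + K)/K (L(K) = (-3 + K)*(-4/K) = -4*(-3 + K)/K)
-31*(-3 + L(-5 + 4)) = -31*(-3 + (-4 + 12/(-5 + 4))) = -31*(-3 + (-4 + 12/(-1))) = -31*(-3 + (-4 + 12*(-1))) = -31*(-3 + (-4 - 12)) = -31*(-3 - 16) = -31*(-19) = 589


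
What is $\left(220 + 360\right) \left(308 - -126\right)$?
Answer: $251720$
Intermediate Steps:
$\left(220 + 360\right) \left(308 - -126\right) = 580 \left(308 + 126\right) = 580 \cdot 434 = 251720$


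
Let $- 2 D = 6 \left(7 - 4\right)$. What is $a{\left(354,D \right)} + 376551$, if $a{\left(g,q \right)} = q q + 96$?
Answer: $376728$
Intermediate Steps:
$D = -9$ ($D = - \frac{6 \left(7 - 4\right)}{2} = - \frac{6 \cdot 3}{2} = \left(- \frac{1}{2}\right) 18 = -9$)
$a{\left(g,q \right)} = 96 + q^{2}$ ($a{\left(g,q \right)} = q^{2} + 96 = 96 + q^{2}$)
$a{\left(354,D \right)} + 376551 = \left(96 + \left(-9\right)^{2}\right) + 376551 = \left(96 + 81\right) + 376551 = 177 + 376551 = 376728$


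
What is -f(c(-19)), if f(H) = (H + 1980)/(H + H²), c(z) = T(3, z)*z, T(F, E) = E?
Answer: -2341/130682 ≈ -0.017914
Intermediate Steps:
c(z) = z² (c(z) = z*z = z²)
f(H) = (1980 + H)/(H + H²)
-f(c(-19)) = -(1980 + (-19)²)/(((-19)²)*(1 + (-19)²)) = -(1980 + 361)/(361*(1 + 361)) = -2341/(361*362) = -1*2341/130682 = -2341/130682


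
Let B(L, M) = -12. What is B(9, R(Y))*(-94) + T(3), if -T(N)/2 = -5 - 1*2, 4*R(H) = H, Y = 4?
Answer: 1142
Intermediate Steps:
R(H) = H/4
T(N) = 14 (T(N) = -2*(-5 - 1*2) = -2*(-5 - 2) = -2*(-7) = 14)
B(9, R(Y))*(-94) + T(3) = -12*(-94) + 14 = 1128 + 14 = 1142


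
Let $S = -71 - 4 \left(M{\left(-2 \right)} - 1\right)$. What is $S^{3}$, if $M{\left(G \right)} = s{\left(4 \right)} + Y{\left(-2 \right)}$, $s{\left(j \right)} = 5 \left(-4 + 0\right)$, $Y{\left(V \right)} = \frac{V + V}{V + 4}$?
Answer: $9261$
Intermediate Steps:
$Y{\left(V \right)} = \frac{2 V}{4 + V}$
$s{\left(j \right)} = -20$ ($s{\left(j \right)} = 5 \left(-4\right) = -20$)
$M{\left(G \right)} = -22$ ($M{\left(G \right)} = -20 + 2 \left(-2\right) \frac{1}{4 - 2} = -20 + 2 \left(-2\right) \frac{1}{2} = -20 - 2 = -22$)
$S = 21$ ($S = -71 - 4 \left(-22 - 1\right) = -71 - 4 \left(-23\right) = -71 - -92 = -71 + 92 = 21$)
$S^{3} = 21^{3} = 9261$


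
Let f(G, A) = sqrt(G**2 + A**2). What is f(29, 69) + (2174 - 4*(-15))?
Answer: 2234 + sqrt(5602) ≈ 2308.8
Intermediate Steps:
f(G, A) = sqrt(A**2 + G**2)
f(29, 69) + (2174 - 4*(-15)) = sqrt(69**2 + 29**2) + (2174 - 4*(-15)) = sqrt(4761 + 841) + (2174 - 1*(-60)) = sqrt(5602) + (2174 + 60) = sqrt(5602) + 2234 = 2234 + sqrt(5602)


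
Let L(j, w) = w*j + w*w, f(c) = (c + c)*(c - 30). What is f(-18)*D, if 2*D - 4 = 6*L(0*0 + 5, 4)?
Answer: 190080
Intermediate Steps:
f(c) = 2*c*(-30 + c) (f(c) = (2*c)*(-30 + c) = 2*c*(-30 + c))
L(j, w) = w² + j*w (L(j, w) = j*w + w² = w² + j*w)
D = 110 (D = 2 + (6*(4*((0*0 + 5) + 4)))/2 = 2 + (6*(4*((0 + 5) + 4)))/2 = 2 + (6*(4*(5 + 4)))/2 = 2 + (6*(4*9))/2 = 2 + (6*36)/2 = 2 + (½)*216 = 2 + 108 = 110)
f(-18)*D = (2*(-18)*(-30 - 18))*110 = (2*(-18)*(-48))*110 = 1728*110 = 190080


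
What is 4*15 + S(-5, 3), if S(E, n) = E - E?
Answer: 60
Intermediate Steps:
S(E, n) = 0
4*15 + S(-5, 3) = 4*15 + 0 = 60 + 0 = 60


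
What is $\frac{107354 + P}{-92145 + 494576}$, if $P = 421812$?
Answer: $\frac{529166}{402431} \approx 1.3149$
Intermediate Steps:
$\frac{107354 + P}{-92145 + 494576} = \frac{107354 + 421812}{-92145 + 494576} = \frac{529166}{402431}$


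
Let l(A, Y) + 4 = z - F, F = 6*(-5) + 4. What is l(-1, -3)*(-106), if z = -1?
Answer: -2226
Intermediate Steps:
F = -26 (F = -30 + 4 = -26)
l(A, Y) = 21 (l(A, Y) = -4 + (-1 - 1*(-26)) = -4 + (-1 + 26) = -4 + 25 = 21)
l(-1, -3)*(-106) = 21*(-106) = -2226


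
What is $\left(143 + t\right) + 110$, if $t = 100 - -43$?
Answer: $396$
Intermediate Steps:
$t = 143$ ($t = 100 + 43 = 143$)
$\left(143 + t\right) + 110 = \left(143 + 143\right) + 110 = 286 + 110 = 396$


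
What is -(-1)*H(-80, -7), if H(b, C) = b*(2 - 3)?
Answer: 80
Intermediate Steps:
H(b, C) = -b (H(b, C) = b*(-1) = -b)
-(-1)*H(-80, -7) = -(-1)*(-1*(-80)) = -(-1)*80 = -1*(-80) = 80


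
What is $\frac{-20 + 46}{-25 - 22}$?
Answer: $- \frac{26}{47} \approx -0.55319$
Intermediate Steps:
$\frac{-20 + 46}{-25 - 22} = \frac{1}{-47} \cdot 26 = \left(- \frac{1}{47}\right) 26 = - \frac{26}{47}$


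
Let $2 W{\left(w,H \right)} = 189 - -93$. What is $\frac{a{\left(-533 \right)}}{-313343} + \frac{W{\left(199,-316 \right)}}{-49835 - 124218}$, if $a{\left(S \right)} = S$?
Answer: $\frac{48588886}{54538289179} \approx 0.00089091$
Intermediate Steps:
$W{\left(w,H \right)} = 141$ ($W{\left(w,H \right)} = \frac{189 - -93}{2} = \frac{189 + 93}{2} = \frac{1}{2} \cdot 282 = 141$)
$\frac{a{\left(-533 \right)}}{-313343} + \frac{W{\left(199,-316 \right)}}{-49835 - 124218} = - \frac{533}{-313343} + \frac{141}{-49835 - 124218} = \left(-533\right) \left(- \frac{1}{313343}\right) + \frac{141}{-49835 - 124218} = \frac{533}{313343} + \frac{141}{-174053} = \frac{533}{313343} + 141 \left(- \frac{1}{174053}\right) = \frac{533}{313343} - \frac{141}{174053} = \frac{48588886}{54538289179}$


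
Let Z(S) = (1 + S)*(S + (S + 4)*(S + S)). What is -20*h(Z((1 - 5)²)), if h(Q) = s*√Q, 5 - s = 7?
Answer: 160*√697 ≈ 4224.1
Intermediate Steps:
s = -2 (s = 5 - 1*7 = 5 - 7 = -2)
Z(S) = (1 + S)*(S + 2*S*(4 + S)) (Z(S) = (1 + S)*(S + (4 + S)*(2*S)) = (1 + S)*(S + 2*S*(4 + S)))
h(Q) = -2*√Q
-20*h(Z((1 - 5)²)) = -(-40)*√((1 - 5)²*(9 + 2*((1 - 5)²)² + 11*(1 - 5)²)) = -(-40)*√((-4)²*(9 + 2*((-4)²)² + 11*(-4)²)) = -(-40)*√(16*(9 + 2*16² + 11*16)) = -(-40)*√(16*(9 + 2*256 + 176)) = -(-40)*√(16*(9 + 512 + 176)) = -(-40)*√(16*697) = -(-40)*√11152 = -(-40)*4*√697 = -(-160)*√697 = 160*√697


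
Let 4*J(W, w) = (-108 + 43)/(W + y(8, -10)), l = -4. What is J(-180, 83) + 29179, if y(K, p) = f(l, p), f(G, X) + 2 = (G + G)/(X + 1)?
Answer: 38049533/1304 ≈ 29179.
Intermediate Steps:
f(G, X) = -2 + 2*G/(1 + X) (f(G, X) = -2 + (G + G)/(X + 1) = -2 + (2*G)/(1 + X) = -2 + 2*G/(1 + X))
y(K, p) = 2*(-5 - p)/(1 + p) (y(K, p) = 2*(-1 - 4 - p)/(1 + p) = 2*(-5 - p)/(1 + p))
J(W, w) = -65/(4*(-10/9 + W)) (J(W, w) = ((-108 + 43)/(W + 2*(-5 - 1*(-10))/(1 - 10)))/4 = (-65/(W + 2*(-5 + 10)/(-9)))/4 = (-65/(W + 2*(-1/9)*5))/4 = (-65/(W - 10/9))/4 = (-65/(-10/9 + W))/4 = -65/(4*(-10/9 + W)))
J(-180, 83) + 29179 = -585/(-40 + 36*(-180)) + 29179 = -585/(-40 - 6480) + 29179 = -585/(-6520) + 29179 = -585*(-1/6520) + 29179 = 117/1304 + 29179 = 38049533/1304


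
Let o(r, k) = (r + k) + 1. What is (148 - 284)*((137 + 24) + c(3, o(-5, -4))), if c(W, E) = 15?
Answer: -23936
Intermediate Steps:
o(r, k) = 1 + k + r (o(r, k) = (k + r) + 1 = 1 + k + r)
(148 - 284)*((137 + 24) + c(3, o(-5, -4))) = (148 - 284)*((137 + 24) + 15) = -136*(161 + 15) = -136*176 = -23936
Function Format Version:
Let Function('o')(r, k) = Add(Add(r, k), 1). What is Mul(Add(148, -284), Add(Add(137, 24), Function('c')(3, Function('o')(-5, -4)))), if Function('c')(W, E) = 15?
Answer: -23936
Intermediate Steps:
Function('o')(r, k) = Add(1, k, r) (Function('o')(r, k) = Add(Add(k, r), 1) = Add(1, k, r))
Mul(Add(148, -284), Add(Add(137, 24), Function('c')(3, Function('o')(-5, -4)))) = Mul(Add(148, -284), Add(Add(137, 24), 15)) = Mul(-136, Add(161, 15)) = Mul(-136, 176) = -23936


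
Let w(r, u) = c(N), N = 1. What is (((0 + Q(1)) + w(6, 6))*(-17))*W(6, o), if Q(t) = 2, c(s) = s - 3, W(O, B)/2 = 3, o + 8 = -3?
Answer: 0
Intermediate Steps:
o = -11 (o = -8 - 3 = -11)
W(O, B) = 6 (W(O, B) = 2*3 = 6)
c(s) = -3 + s
w(r, u) = -2 (w(r, u) = -3 + 1 = -2)
(((0 + Q(1)) + w(6, 6))*(-17))*W(6, o) = (((0 + 2) - 2)*(-17))*6 = ((2 - 2)*(-17))*6 = (0*(-17))*6 = 0*6 = 0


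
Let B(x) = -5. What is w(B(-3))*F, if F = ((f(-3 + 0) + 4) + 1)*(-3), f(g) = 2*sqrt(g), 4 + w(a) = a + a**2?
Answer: -240 - 96*I*sqrt(3) ≈ -240.0 - 166.28*I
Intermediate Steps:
w(a) = -4 + a + a**2 (w(a) = -4 + (a + a**2) = -4 + a + a**2)
F = -15 - 6*I*sqrt(3) (F = ((2*sqrt(-3 + 0) + 4) + 1)*(-3) = ((2*sqrt(-3) + 4) + 1)*(-3) = ((2*(I*sqrt(3)) + 4) + 1)*(-3) = ((2*I*sqrt(3) + 4) + 1)*(-3) = ((4 + 2*I*sqrt(3)) + 1)*(-3) = (5 + 2*I*sqrt(3))*(-3) = -15 - 6*I*sqrt(3) ≈ -15.0 - 10.392*I)
w(B(-3))*F = (-4 - 5 + (-5)**2)*(-15 - 6*I*sqrt(3)) = (-4 - 5 + 25)*(-15 - 6*I*sqrt(3)) = 16*(-15 - 6*I*sqrt(3)) = -240 - 96*I*sqrt(3)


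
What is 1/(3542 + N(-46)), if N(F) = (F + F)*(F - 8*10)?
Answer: 1/15134 ≈ 6.6076e-5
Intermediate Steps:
N(F) = 2*F*(-80 + F) (N(F) = (2*F)*(F - 80) = (2*F)*(-80 + F) = 2*F*(-80 + F))
1/(3542 + N(-46)) = 1/(3542 + 2*(-46)*(-80 - 46)) = 1/(3542 + 2*(-46)*(-126)) = 1/(3542 + 11592) = 1/15134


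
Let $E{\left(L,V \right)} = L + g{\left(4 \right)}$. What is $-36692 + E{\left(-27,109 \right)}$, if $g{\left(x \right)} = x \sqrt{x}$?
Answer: $-36711$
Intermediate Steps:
$g{\left(x \right)} = x^{\frac{3}{2}}$
$E{\left(L,V \right)} = 8 + L$ ($E{\left(L,V \right)} = L + 4^{\frac{3}{2}} = L + 8 = 8 + L$)
$-36692 + E{\left(-27,109 \right)} = -36692 + \left(8 - 27\right) = -36692 - 19 = -36711$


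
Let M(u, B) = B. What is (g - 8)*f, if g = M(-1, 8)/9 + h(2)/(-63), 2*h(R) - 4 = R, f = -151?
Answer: 68101/63 ≈ 1081.0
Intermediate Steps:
h(R) = 2 + R/2
g = 53/63 (g = 8/9 + (2 + (1/2)*2)/(-63) = 8*(1/9) + (2 + 1)*(-1/63) = 8/9 + 3*(-1/63) = 8/9 - 1/21 = 53/63 ≈ 0.84127)
(g - 8)*f = (53/63 - 8)*(-151) = -451/63*(-151) = 68101/63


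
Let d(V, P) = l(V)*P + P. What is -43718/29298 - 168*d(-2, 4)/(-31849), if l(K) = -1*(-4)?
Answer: -646966651/466556001 ≈ -1.3867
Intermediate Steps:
l(K) = 4
d(V, P) = 5*P (d(V, P) = 4*P + P = 5*P)
-43718/29298 - 168*d(-2, 4)/(-31849) = -43718/29298 - 840*4/(-31849) = -43718*1/29298 - 168*20*(-1/31849) = -21859/14649 - 3360*(-1/31849) = -21859/14649 + 3360/31849 = -646966651/466556001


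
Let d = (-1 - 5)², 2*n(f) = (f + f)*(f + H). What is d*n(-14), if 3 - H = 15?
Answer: 13104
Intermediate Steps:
H = -12 (H = 3 - 1*15 = 3 - 15 = -12)
n(f) = f*(-12 + f) (n(f) = ((f + f)*(f - 12))/2 = ((2*f)*(-12 + f))/2 = (2*f*(-12 + f))/2 = f*(-12 + f))
d = 36 (d = (-6)² = 36)
d*n(-14) = 36*(-14*(-12 - 14)) = 36*(-14*(-26)) = 36*364 = 13104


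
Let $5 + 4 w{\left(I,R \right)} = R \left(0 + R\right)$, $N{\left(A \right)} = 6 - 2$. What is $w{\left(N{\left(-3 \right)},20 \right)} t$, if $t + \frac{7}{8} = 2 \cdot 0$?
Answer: $- \frac{2765}{32} \approx -86.406$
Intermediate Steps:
$N{\left(A \right)} = 4$ ($N{\left(A \right)} = 6 - 2 = 4$)
$w{\left(I,R \right)} = - \frac{5}{4} + \frac{R^{2}}{4}$ ($w{\left(I,R \right)} = - \frac{5}{4} + \frac{R \left(0 + R\right)}{4} = - \frac{5}{4} + \frac{R R}{4} = - \frac{5}{4} + \frac{R^{2}}{4}$)
$t = - \frac{7}{8}$ ($t = - \frac{7}{8} + 2 \cdot 0 = - \frac{7}{8} + 0 = - \frac{7}{8} \approx -0.875$)
$w{\left(N{\left(-3 \right)},20 \right)} t = \left(- \frac{5}{4} + \frac{20^{2}}{4}\right) \left(- \frac{7}{8}\right) = \left(- \frac{5}{4} + \frac{1}{4} \cdot 400\right) \left(- \frac{7}{8}\right) = \left(- \frac{5}{4} + 100\right) \left(- \frac{7}{8}\right) = \frac{395}{4} \left(- \frac{7}{8}\right) = - \frac{2765}{32}$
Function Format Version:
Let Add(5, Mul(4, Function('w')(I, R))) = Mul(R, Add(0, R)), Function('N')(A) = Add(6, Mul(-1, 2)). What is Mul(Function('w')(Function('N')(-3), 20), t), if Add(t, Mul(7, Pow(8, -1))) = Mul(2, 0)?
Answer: Rational(-2765, 32) ≈ -86.406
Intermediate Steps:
Function('N')(A) = 4 (Function('N')(A) = Add(6, -2) = 4)
Function('w')(I, R) = Add(Rational(-5, 4), Mul(Rational(1, 4), Pow(R, 2))) (Function('w')(I, R) = Add(Rational(-5, 4), Mul(Rational(1, 4), Mul(R, Add(0, R)))) = Add(Rational(-5, 4), Mul(Rational(1, 4), Mul(R, R))) = Add(Rational(-5, 4), Mul(Rational(1, 4), Pow(R, 2))))
t = Rational(-7, 8) (t = Add(Rational(-7, 8), Mul(2, 0)) = Add(Rational(-7, 8), 0) = Rational(-7, 8) ≈ -0.87500)
Mul(Function('w')(Function('N')(-3), 20), t) = Mul(Add(Rational(-5, 4), Mul(Rational(1, 4), Pow(20, 2))), Rational(-7, 8)) = Mul(Add(Rational(-5, 4), Mul(Rational(1, 4), 400)), Rational(-7, 8)) = Mul(Add(Rational(-5, 4), 100), Rational(-7, 8)) = Mul(Rational(395, 4), Rational(-7, 8)) = Rational(-2765, 32)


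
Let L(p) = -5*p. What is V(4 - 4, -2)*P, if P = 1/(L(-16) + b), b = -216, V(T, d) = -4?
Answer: 1/34 ≈ 0.029412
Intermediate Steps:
P = -1/136 (P = 1/(-5*(-16) - 216) = 1/(80 - 216) = 1/(-136) = -1/136 ≈ -0.0073529)
V(4 - 4, -2)*P = -4*(-1/136) = 1/34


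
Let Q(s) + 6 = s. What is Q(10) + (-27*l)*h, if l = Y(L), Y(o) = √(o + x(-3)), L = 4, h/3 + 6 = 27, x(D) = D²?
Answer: 4 - 1701*√13 ≈ -6129.0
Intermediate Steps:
h = 63 (h = -18 + 3*27 = -18 + 81 = 63)
Y(o) = √(9 + o) (Y(o) = √(o + (-3)²) = √(o + 9) = √(9 + o))
Q(s) = -6 + s
l = √13 (l = √(9 + 4) = √13 ≈ 3.6056)
Q(10) + (-27*l)*h = (-6 + 10) - 27*√13*63 = 4 - 1701*√13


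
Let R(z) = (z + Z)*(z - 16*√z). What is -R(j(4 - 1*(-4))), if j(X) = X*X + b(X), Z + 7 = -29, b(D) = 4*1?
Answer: -2176 + 1024*√17 ≈ 2046.1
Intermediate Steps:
b(D) = 4
Z = -36 (Z = -7 - 29 = -36)
j(X) = 4 + X² (j(X) = X*X + 4 = X² + 4 = 4 + X²)
R(z) = (-36 + z)*(z - 16*√z) (R(z) = (z - 36)*(z - 16*√z) = (-36 + z)*(z - 16*√z))
-R(j(4 - 1*(-4))) = -((4 + (4 - 1*(-4))²)² - 36*(4 + (4 - 1*(-4))²) - 16*(4 + (4 - 1*(-4))²)^(3/2) + 576*√(4 + (4 - 1*(-4))²)) = -((4 + (4 + 4)²)² - 36*(4 + (4 + 4)²) - 16*(4 + (4 + 4)²)^(3/2) + 576*√(4 + (4 + 4)²)) = -((4 + 8²)² - 36*(4 + 8²) - 16*(4 + 8²)^(3/2) + 576*√(4 + 8²)) = -((4 + 64)² - 36*(4 + 64) - 16*(4 + 64)^(3/2) + 576*√(4 + 64)) = -(68² - 36*68 - 2176*√17 + 576*√68) = -(4624 - 2448 - 2176*√17 + 576*(2*√17)) = -(4624 - 2448 - 2176*√17 + 1152*√17) = -(2176 - 1024*√17) = -2176 + 1024*√17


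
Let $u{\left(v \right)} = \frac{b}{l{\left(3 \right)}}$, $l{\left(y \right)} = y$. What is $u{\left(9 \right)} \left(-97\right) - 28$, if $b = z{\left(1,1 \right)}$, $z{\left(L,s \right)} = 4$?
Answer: $- \frac{472}{3} \approx -157.33$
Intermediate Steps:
$b = 4$
$u{\left(v \right)} = \frac{4}{3}$
$u{\left(9 \right)} \left(-97\right) - 28 = \frac{4}{3} \left(-97\right) - 28 = - \frac{388}{3} - 28 = - \frac{472}{3}$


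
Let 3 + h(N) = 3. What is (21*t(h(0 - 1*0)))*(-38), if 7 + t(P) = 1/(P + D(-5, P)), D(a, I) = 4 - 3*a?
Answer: 5544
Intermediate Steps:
h(N) = 0 (h(N) = -3 + 3 = 0)
t(P) = -7 + 1/(19 + P) (t(P) = -7 + 1/(P + (4 - 3*(-5))) = -7 + 1/(P + (4 + 15)) = -7 + 1/(P + 19) = -7 + 1/(19 + P))
(21*t(h(0 - 1*0)))*(-38) = (21*((-132 - 7*0)/(19 + 0)))*(-38) = (21*((-132 + 0)/19))*(-38) = (21*((1/19)*(-132)))*(-38) = (21*(-132/19))*(-38) = -2772/19*(-38) = 5544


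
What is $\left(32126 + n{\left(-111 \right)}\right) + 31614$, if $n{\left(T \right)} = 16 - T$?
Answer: $63867$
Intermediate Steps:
$\left(32126 + n{\left(-111 \right)}\right) + 31614 = \left(32126 + \left(16 - -111\right)\right) + 31614 = \left(32126 + \left(16 + 111\right)\right) + 31614 = \left(32126 + 127\right) + 31614 = 32253 + 31614 = 63867$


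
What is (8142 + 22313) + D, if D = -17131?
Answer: 13324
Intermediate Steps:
(8142 + 22313) + D = (8142 + 22313) - 17131 = 30455 - 17131 = 13324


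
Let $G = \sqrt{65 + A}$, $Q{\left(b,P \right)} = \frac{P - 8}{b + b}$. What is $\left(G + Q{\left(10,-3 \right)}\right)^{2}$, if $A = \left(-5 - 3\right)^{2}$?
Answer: $\frac{51721}{400} - \frac{11 \sqrt{129}}{10} \approx 116.81$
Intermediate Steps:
$A = 64$ ($A = \left(-8\right)^{2} = 64$)
$Q{\left(b,P \right)} = \frac{-8 + P}{2 b}$
$G = \sqrt{129}$ ($G = \sqrt{65 + 64} = \sqrt{129} \approx 11.358$)
$\left(G + Q{\left(10,-3 \right)}\right)^{2} = \left(\sqrt{129} + \frac{-8 - 3}{2 \cdot 10}\right)^{2} = \left(\sqrt{129} + \frac{1}{2} \cdot \frac{1}{10} \left(-11\right)\right)^{2} = \left(\sqrt{129} - \frac{11}{20}\right)^{2} = \left(- \frac{11}{20} + \sqrt{129}\right)^{2}$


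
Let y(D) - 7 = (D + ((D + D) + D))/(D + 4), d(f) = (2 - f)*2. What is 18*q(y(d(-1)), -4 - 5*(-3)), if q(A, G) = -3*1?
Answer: -54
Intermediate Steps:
d(f) = 4 - 2*f
y(D) = 7 + 4*D/(4 + D) (y(D) = 7 + (D + ((D + D) + D))/(D + 4) = 7 + (D + (2*D + D))/(4 + D) = 7 + (D + 3*D)/(4 + D) = 7 + (4*D)/(4 + D) = 7 + 4*D/(4 + D))
q(A, G) = -3
18*q(y(d(-1)), -4 - 5*(-3)) = 18*(-3) = -54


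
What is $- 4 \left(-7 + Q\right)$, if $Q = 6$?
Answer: $4$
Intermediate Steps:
$- 4 \left(-7 + Q\right) = - 4 \left(-7 + 6\right) = \left(-4\right) \left(-1\right) = 4$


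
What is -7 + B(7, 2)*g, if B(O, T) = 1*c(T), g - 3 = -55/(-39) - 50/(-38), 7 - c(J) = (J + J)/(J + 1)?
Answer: 56570/2223 ≈ 25.448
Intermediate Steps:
c(J) = 7 - 2*J/(1 + J) (c(J) = 7 - (J + J)/(J + 1) = 7 - 2*J/(1 + J))
g = 4243/741 (g = 3 + (-55/(-39) - 50/(-38)) = 3 + (-55*(-1/39) - 50*(-1/38)) = 3 + (55/39 + 25/19) = 3 + 2020/741 = 4243/741 ≈ 5.7260)
B(O, T) = (7 + 5*T)/(1 + T) (B(O, T) = 1*((7 + 5*T)/(1 + T)) = (7 + 5*T)/(1 + T))
-7 + B(7, 2)*g = -7 + ((7 + 5*2)/(1 + 2))*(4243/741) = -7 + ((7 + 10)/3)*(4243/741) = -7 + ((1/3)*17)*(4243/741) = -7 + (17/3)*(4243/741) = -7 + 72131/2223 = 56570/2223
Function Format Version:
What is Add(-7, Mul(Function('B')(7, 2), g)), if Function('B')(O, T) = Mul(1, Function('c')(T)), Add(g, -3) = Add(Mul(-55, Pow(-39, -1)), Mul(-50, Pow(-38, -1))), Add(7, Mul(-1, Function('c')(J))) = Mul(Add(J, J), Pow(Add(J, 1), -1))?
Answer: Rational(56570, 2223) ≈ 25.448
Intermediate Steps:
Function('c')(J) = Add(7, Mul(-2, J, Pow(Add(1, J), -1))) (Function('c')(J) = Add(7, Mul(-1, Mul(Add(J, J), Pow(Add(J, 1), -1)))) = Add(7, Mul(-1, Mul(Mul(2, J), Pow(Add(1, J), -1)))) = Add(7, Mul(-1, Mul(2, J, Pow(Add(1, J), -1)))) = Add(7, Mul(-2, J, Pow(Add(1, J), -1))))
g = Rational(4243, 741) (g = Add(3, Add(Mul(-55, Pow(-39, -1)), Mul(-50, Pow(-38, -1)))) = Add(3, Add(Mul(-55, Rational(-1, 39)), Mul(-50, Rational(-1, 38)))) = Add(3, Add(Rational(55, 39), Rational(25, 19))) = Add(3, Rational(2020, 741)) = Rational(4243, 741) ≈ 5.7260)
Function('B')(O, T) = Mul(Pow(Add(1, T), -1), Add(7, Mul(5, T))) (Function('B')(O, T) = Mul(1, Mul(Pow(Add(1, T), -1), Add(7, Mul(5, T)))) = Mul(Pow(Add(1, T), -1), Add(7, Mul(5, T))))
Add(-7, Mul(Function('B')(7, 2), g)) = Add(-7, Mul(Mul(Pow(Add(1, 2), -1), Add(7, Mul(5, 2))), Rational(4243, 741))) = Add(-7, Mul(Mul(Pow(3, -1), Add(7, 10)), Rational(4243, 741))) = Add(-7, Mul(Mul(Rational(1, 3), 17), Rational(4243, 741))) = Add(-7, Mul(Rational(17, 3), Rational(4243, 741))) = Add(-7, Rational(72131, 2223)) = Rational(56570, 2223)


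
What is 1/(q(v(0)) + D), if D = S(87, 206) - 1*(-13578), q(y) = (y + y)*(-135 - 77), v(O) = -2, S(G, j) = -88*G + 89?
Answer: 1/6859 ≈ 0.00014579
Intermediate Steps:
S(G, j) = 89 - 88*G
q(y) = -424*y (q(y) = (2*y)*(-212) = -424*y)
D = 6011 (D = (89 - 88*87) - 1*(-13578) = (89 - 7656) + 13578 = -7567 + 13578 = 6011)
1/(q(v(0)) + D) = 1/(-424*(-2) + 6011) = 1/(848 + 6011) = 1/6859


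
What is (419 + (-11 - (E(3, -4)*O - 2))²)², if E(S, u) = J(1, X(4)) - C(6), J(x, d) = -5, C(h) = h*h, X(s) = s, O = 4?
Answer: 597509136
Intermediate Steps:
C(h) = h²
E(S, u) = -41 (E(S, u) = -5 - 1*6² = -5 - 1*36 = -5 - 36 = -41)
(419 + (-11 - (E(3, -4)*O - 2))²)² = (419 + (-11 - (-41*4 - 2))²)² = (419 + (-11 - (-164 - 2))²)² = (419 + (-11 - 1*(-166))²)² = (419 + (-11 + 166)²)² = (419 + 155²)² = (419 + 24025)² = 24444² = 597509136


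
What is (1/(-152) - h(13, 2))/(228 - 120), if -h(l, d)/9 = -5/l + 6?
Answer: 99851/213408 ≈ 0.46789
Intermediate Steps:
h(l, d) = -54 + 45/l (h(l, d) = -9*(-5/l + 6) = -9*(6 - 5/l) = -54 + 45/l)
(1/(-152) - h(13, 2))/(228 - 120) = (1/(-152) - (-54 + 45/13))/(228 - 120) = (-1/152 - (-54 + 45*(1/13)))/108 = (-1/152 - (-54 + 45/13))/108 = (-1/152 - 1*(-657/13))/108 = (-1/152 + 657/13)/108 = (1/108)*(99851/1976) = 99851/213408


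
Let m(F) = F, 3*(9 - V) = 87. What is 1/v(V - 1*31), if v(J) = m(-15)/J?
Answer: 17/5 ≈ 3.4000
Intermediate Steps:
V = -20 (V = 9 - 1/3*87 = 9 - 29 = -20)
v(J) = -15/J
1/v(V - 1*31) = 1/(-15/(-20 - 1*31)) = 1/(-15/(-20 - 31)) = 1/(-15/(-51)) = 1/(-15*(-1/51)) = 1/(5/17) = 17/5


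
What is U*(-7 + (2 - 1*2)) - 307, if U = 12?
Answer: -391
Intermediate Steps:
U*(-7 + (2 - 1*2)) - 307 = 12*(-7 + (2 - 1*2)) - 307 = 12*(-7 + (2 - 2)) - 307 = 12*(-7 + 0) - 307 = 12*(-7) - 307 = -84 - 307 = -391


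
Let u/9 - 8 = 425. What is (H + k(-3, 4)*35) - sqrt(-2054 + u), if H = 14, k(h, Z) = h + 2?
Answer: -21 - sqrt(1843) ≈ -63.930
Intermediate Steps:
k(h, Z) = 2 + h
u = 3897 (u = 72 + 9*425 = 72 + 3825 = 3897)
(H + k(-3, 4)*35) - sqrt(-2054 + u) = (14 + (2 - 3)*35) - sqrt(-2054 + 3897) = (14 - 1*35) - sqrt(1843) = (14 - 35) - sqrt(1843) = -21 - sqrt(1843)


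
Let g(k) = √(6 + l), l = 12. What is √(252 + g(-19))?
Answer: √(252 + 3*√2) ≈ 16.008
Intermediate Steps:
g(k) = 3*√2 (g(k) = √(6 + 12) = √18 = 3*√2)
√(252 + g(-19)) = √(252 + 3*√2)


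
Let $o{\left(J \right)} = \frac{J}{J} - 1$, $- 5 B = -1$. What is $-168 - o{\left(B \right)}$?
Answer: $-168$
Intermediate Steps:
$B = \frac{1}{5}$ ($B = \left(- \frac{1}{5}\right) \left(-1\right) = \frac{1}{5} \approx 0.2$)
$o{\left(J \right)} = 0$ ($o{\left(J \right)} = 1 - 1 = 0$)
$-168 - o{\left(B \right)} = -168 - 0 = -168 + 0 = -168$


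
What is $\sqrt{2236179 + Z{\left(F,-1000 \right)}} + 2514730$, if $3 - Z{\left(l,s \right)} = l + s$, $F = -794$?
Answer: $2514730 + 6 \sqrt{62166} \approx 2.5162 \cdot 10^{6}$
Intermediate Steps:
$Z{\left(l,s \right)} = 3 - l - s$ ($Z{\left(l,s \right)} = 3 - \left(l + s\right) = 3 - l - s$)
$\sqrt{2236179 + Z{\left(F,-1000 \right)}} + 2514730 = \sqrt{2236179 - -1797} + 2514730 = \sqrt{2236179 + \left(3 + 794 + 1000\right)} + 2514730 = \sqrt{2236179 + 1797} + 2514730 = \sqrt{2237976} + 2514730 = 6 \sqrt{62166} + 2514730 = 2514730 + 6 \sqrt{62166}$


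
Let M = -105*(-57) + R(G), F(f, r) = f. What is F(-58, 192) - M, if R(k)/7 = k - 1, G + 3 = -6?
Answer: -5973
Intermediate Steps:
G = -9 (G = -3 - 6 = -9)
R(k) = -7 + 7*k (R(k) = 7*(k - 1) = 7*(-1 + k) = -7 + 7*k)
M = 5915 (M = -105*(-57) + (-7 + 7*(-9)) = 5985 + (-7 - 63) = 5985 - 70 = 5915)
F(-58, 192) - M = -58 - 1*5915 = -58 - 5915 = -5973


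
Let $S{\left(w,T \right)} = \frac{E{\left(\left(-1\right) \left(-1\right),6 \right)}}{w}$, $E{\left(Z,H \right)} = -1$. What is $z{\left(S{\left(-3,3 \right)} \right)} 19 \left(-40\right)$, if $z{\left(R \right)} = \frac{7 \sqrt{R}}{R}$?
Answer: $- 5320 \sqrt{3} \approx -9214.5$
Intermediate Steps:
$S{\left(w,T \right)} = - \frac{1}{w}$
$z{\left(R \right)} = \frac{7}{\sqrt{R}}$
$z{\left(S{\left(-3,3 \right)} \right)} 19 \left(-40\right) = \frac{7}{\sqrt{- \frac{1}{-3}}} \cdot 19 \left(-40\right) = \frac{7}{\sqrt{\frac{1}{3}}} \cdot 19 \left(-40\right) = 7 \frac{1}{\sqrt{\frac{1}{3}}} \cdot 19 \left(-40\right) = 7 \sqrt{3} \cdot 19 \left(-40\right) = 133 \sqrt{3} \left(-40\right) = - 5320 \sqrt{3}$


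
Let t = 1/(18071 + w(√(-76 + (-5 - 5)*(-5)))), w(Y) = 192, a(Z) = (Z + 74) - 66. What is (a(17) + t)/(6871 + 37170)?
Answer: 456576/804320783 ≈ 0.00056765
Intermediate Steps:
a(Z) = 8 + Z (a(Z) = (74 + Z) - 66 = 8 + Z)
t = 1/18263 (t = 1/(18071 + 192) = 1/18263 ≈ 5.4756e-5)
(a(17) + t)/(6871 + 37170) = ((8 + 17) + 1/18263)/(6871 + 37170) = (25 + 1/18263)/44041 = (456576/18263)*(1/44041) = 456576/804320783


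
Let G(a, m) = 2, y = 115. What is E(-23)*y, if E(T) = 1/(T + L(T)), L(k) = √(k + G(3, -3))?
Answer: -529/110 - 23*I*√21/110 ≈ -4.8091 - 0.95817*I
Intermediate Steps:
L(k) = √(2 + k) (L(k) = √(k + 2) = √(2 + k))
E(T) = 1/(T + √(2 + T))
E(-23)*y = 115/(-23 + √(2 - 23)) = 115/(-23 + √(-21)) = 115/(-23 + I*√21)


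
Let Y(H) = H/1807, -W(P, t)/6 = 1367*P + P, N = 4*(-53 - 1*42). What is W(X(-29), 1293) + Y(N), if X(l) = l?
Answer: 430123444/1807 ≈ 2.3803e+5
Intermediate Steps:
N = -380 (N = 4*(-53 - 42) = 4*(-95) = -380)
W(P, t) = -8208*P (W(P, t) = -6*(1367*P + P) = -8208*P)
Y(H) = H/1807 (Y(H) = H*(1/1807) = H/1807)
W(X(-29), 1293) + Y(N) = -8208*(-29) + (1/1807)*(-380) = 238032 - 380/1807 = 430123444/1807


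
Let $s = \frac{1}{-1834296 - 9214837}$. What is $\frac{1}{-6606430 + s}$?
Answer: $- \frac{11049133}{72995323725191} \approx -1.5137 \cdot 10^{-7}$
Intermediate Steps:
$s = - \frac{1}{11049133}$ ($s = \frac{1}{-11049133} = - \frac{1}{11049133} \approx -9.0505 \cdot 10^{-8}$)
$\frac{1}{-6606430 + s} = \frac{1}{-6606430 - \frac{1}{11049133}} = \frac{1}{- \frac{72995323725191}{11049133}} = - \frac{11049133}{72995323725191}$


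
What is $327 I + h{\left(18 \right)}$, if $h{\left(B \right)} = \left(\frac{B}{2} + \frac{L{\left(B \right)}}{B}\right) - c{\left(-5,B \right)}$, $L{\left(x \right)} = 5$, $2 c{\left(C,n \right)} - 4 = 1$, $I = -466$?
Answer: $- \frac{1371377}{9} \approx -1.5238 \cdot 10^{5}$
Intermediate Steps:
$c{\left(C,n \right)} = \frac{5}{2}$ ($c{\left(C,n \right)} = 2 + \frac{1}{2} \cdot 1 = 2 + \frac{1}{2} = \frac{5}{2}$)
$h{\left(B \right)} = - \frac{5}{2} + \frac{B}{2} + \frac{5}{B}$ ($h{\left(B \right)} = \left(\frac{B}{2} + \frac{5}{B}\right) - \frac{5}{2} = - \frac{5}{2} + \frac{B}{2} + \frac{5}{B}$)
$327 I + h{\left(18 \right)} = 327 \left(-466\right) + \frac{10 + 18 \left(-5 + 18\right)}{2 \cdot 18} = -152382 + \frac{1}{2} \cdot \frac{1}{18} \left(10 + 18 \cdot 13\right) = -152382 + \frac{1}{2} \cdot \frac{1}{18} \left(10 + 234\right) = -152382 + \frac{1}{2} \cdot \frac{1}{18} \cdot 244 = -152382 + \frac{61}{9} = - \frac{1371377}{9}$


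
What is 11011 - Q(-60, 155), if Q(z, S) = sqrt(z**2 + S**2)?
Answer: 11011 - 5*sqrt(1105) ≈ 10845.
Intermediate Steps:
Q(z, S) = sqrt(S**2 + z**2)
11011 - Q(-60, 155) = 11011 - sqrt(155**2 + (-60)**2) = 11011 - sqrt(24025 + 3600) = 11011 - sqrt(27625) = 11011 - 5*sqrt(1105)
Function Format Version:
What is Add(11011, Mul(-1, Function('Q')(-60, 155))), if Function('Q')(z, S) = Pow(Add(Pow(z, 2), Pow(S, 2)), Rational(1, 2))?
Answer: Add(11011, Mul(-5, Pow(1105, Rational(1, 2)))) ≈ 10845.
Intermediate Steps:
Function('Q')(z, S) = Pow(Add(Pow(S, 2), Pow(z, 2)), Rational(1, 2))
Add(11011, Mul(-1, Function('Q')(-60, 155))) = Add(11011, Mul(-1, Pow(Add(Pow(155, 2), Pow(-60, 2)), Rational(1, 2)))) = Add(11011, Mul(-1, Pow(Add(24025, 3600), Rational(1, 2)))) = Add(11011, Mul(-1, Pow(27625, Rational(1, 2)))) = Add(11011, Mul(-1, Mul(5, Pow(1105, Rational(1, 2))))) = Add(11011, Mul(-5, Pow(1105, Rational(1, 2))))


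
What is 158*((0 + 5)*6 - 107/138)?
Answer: 318607/69 ≈ 4617.5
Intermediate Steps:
158*((0 + 5)*6 - 107/138) = 158*(5*6 - 107*1/138) = 158*(30 - 107/138) = 158*(4033/138) = 318607/69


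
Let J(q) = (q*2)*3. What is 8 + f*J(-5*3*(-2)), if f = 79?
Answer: 14228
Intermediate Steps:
J(q) = 6*q (J(q) = (2*q)*3 = 6*q)
8 + f*J(-5*3*(-2)) = 8 + 79*(6*(-5*3*(-2))) = 8 + 79*(6*(-15*(-2))) = 8 + 79*(6*30) = 8 + 79*180 = 8 + 14220 = 14228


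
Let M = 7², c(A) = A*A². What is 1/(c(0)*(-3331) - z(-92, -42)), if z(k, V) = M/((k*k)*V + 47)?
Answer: 355441/49 ≈ 7253.9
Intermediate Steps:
c(A) = A³
M = 49
z(k, V) = 49/(47 + V*k²) (z(k, V) = 49/((k*k)*V + 47) = 49/(k²*V + 47) = 49/(V*k² + 47) = 49/(47 + V*k²))
1/(c(0)*(-3331) - z(-92, -42)) = 1/(0³*(-3331) - 49/(47 - 42*(-92)²)) = 1/(0*(-3331) - 49/(47 - 42*8464)) = 1/(0 - 49/(47 - 355488)) = 1/(0 - 49/(-355441)) = 1/(0 - 49*(-1)/355441) = 1/(0 - 1*(-49/355441)) = 1/(0 + 49/355441) = 1/(49/355441) = 355441/49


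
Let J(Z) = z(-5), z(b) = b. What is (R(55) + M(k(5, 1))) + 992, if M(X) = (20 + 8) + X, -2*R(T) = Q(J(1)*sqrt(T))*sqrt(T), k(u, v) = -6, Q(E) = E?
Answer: 2303/2 ≈ 1151.5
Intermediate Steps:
J(Z) = -5
R(T) = 5*T/2 (R(T) = -(-5*sqrt(T))*sqrt(T)/2 = -(-5)*T/2 = 5*T/2)
M(X) = 28 + X
(R(55) + M(k(5, 1))) + 992 = ((5/2)*55 + (28 - 6)) + 992 = (275/2 + 22) + 992 = 319/2 + 992 = 2303/2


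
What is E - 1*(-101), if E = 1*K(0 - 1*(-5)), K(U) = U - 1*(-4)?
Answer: 110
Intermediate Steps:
K(U) = 4 + U (K(U) = U + 4 = 4 + U)
E = 9 (E = 1*(4 + (0 - 1*(-5))) = 1*(4 + (0 + 5)) = 1*(4 + 5) = 1*9 = 9)
E - 1*(-101) = 9 - 1*(-101) = 9 + 101 = 110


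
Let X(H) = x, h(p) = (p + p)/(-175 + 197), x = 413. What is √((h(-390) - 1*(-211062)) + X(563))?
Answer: √25584185/11 ≈ 459.83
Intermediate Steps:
h(p) = p/11 (h(p) = (2*p)/22 = (2*p)*(1/22) = p/11)
X(H) = 413
√((h(-390) - 1*(-211062)) + X(563)) = √(((1/11)*(-390) - 1*(-211062)) + 413) = √((-390/11 + 211062) + 413) = √(2321292/11 + 413) = √(2325835/11) = √25584185/11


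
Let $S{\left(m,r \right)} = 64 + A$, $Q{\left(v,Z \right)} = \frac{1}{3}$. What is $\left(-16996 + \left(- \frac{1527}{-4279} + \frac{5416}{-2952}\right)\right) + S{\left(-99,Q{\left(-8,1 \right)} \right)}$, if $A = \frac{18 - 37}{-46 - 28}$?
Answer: $- \frac{1978517749579}{116842374} \approx -16933.0$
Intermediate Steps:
$Q{\left(v,Z \right)} = \frac{1}{3}$
$A = \frac{19}{74}$ ($A = - \frac{19}{-74} = \left(-19\right) \left(- \frac{1}{74}\right) = \frac{19}{74} \approx 0.25676$)
$S{\left(m,r \right)} = \frac{4755}{74}$ ($S{\left(m,r \right)} = 64 + \frac{19}{74} = \frac{4755}{74}$)
$\left(-16996 + \left(- \frac{1527}{-4279} + \frac{5416}{-2952}\right)\right) + S{\left(-99,Q{\left(-8,1 \right)} \right)} = \left(-16996 + \left(- \frac{1527}{-4279} + \frac{5416}{-2952}\right)\right) + \frac{4755}{74} = \left(-16996 + \left(\left(-1527\right) \left(- \frac{1}{4279}\right) + 5416 \left(- \frac{1}{2952}\right)\right)\right) + \frac{4755}{74} = \left(-16996 + \left(\frac{1527}{4279} - \frac{677}{369}\right)\right) + \frac{4755}{74} = \left(-16996 - \frac{2333420}{1578951}\right) + \frac{4755}{74} = - \frac{26838184616}{1578951} + \frac{4755}{74} = - \frac{1978517749579}{116842374}$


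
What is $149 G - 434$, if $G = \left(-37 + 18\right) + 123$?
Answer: $15062$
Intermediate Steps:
$G = 104$ ($G = -19 + 123 = 104$)
$149 G - 434 = 149 \cdot 104 - 434 = 15496 - 434 = 15062$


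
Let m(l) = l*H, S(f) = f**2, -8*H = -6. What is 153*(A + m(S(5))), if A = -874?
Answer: -523413/4 ≈ -1.3085e+5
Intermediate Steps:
H = 3/4 (H = -1/8*(-6) = 3/4 ≈ 0.75000)
m(l) = 3*l/4 (m(l) = l*(3/4) = 3*l/4)
153*(A + m(S(5))) = 153*(-874 + (3/4)*5**2) = 153*(-874 + (3/4)*25) = 153*(-874 + 75/4) = 153*(-3421/4) = -523413/4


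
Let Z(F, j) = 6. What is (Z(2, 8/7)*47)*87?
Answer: 24534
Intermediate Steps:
(Z(2, 8/7)*47)*87 = (6*47)*87 = 282*87 = 24534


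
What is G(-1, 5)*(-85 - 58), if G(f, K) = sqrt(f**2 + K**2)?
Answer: -143*sqrt(26) ≈ -729.16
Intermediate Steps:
G(f, K) = sqrt(K**2 + f**2)
G(-1, 5)*(-85 - 58) = sqrt(5**2 + (-1)**2)*(-85 - 58) = sqrt(25 + 1)*(-143) = sqrt(26)*(-143) = -143*sqrt(26)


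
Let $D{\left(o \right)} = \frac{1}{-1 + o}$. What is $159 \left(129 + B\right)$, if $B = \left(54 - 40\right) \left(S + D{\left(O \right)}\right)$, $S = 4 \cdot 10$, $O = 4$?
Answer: $110293$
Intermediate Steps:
$S = 40$
$B = \frac{1694}{3}$ ($B = \left(54 - 40\right) \left(40 + \frac{1}{-1 + 4}\right) = 14 \left(40 + \frac{1}{3}\right) = 14 \cdot \frac{121}{3} = \frac{1694}{3} \approx 564.67$)
$159 \left(129 + B\right) = 159 \left(129 + \frac{1694}{3}\right) = 159 \cdot \frac{2081}{3} = 110293$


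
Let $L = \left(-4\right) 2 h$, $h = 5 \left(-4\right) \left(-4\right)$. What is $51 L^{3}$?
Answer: $-13369344000$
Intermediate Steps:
$h = 80$ ($h = \left(-20\right) \left(-4\right) = 80$)
$L = -640$ ($L = \left(-4\right) 2 \cdot 80 = \left(-8\right) 80 = -640$)
$51 L^{3} = 51 \left(-640\right)^{3} = 51 \left(-262144000\right) = -13369344000$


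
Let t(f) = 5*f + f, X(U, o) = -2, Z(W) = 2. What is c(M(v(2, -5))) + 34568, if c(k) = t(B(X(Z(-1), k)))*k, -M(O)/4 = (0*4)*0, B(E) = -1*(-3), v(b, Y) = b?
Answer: 34568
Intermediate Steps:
B(E) = 3
t(f) = 6*f
M(O) = 0 (M(O) = -4*0*4*0 = -0*0 = -4*0 = 0)
c(k) = 18*k (c(k) = (6*3)*k = 18*k)
c(M(v(2, -5))) + 34568 = 18*0 + 34568 = 0 + 34568 = 34568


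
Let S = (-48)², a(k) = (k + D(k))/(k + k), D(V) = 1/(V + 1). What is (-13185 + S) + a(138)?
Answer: -417419501/38364 ≈ -10881.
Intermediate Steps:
D(V) = 1/(1 + V)
a(k) = (k + 1/(1 + k))/(2*k) (a(k) = (k + 1/(1 + k))/(k + k) = (k + 1/(1 + k))/((2*k)) = (k + 1/(1 + k))*(1/(2*k)) = (k + 1/(1 + k))/(2*k))
S = 2304
(-13185 + S) + a(138) = (-13185 + 2304) + (½)*(1 + 138*(1 + 138))/(138*(1 + 138)) = -10881 + (½)*(1/138)*(1 + 138*139)/139 = -10881 + (½)*(1/138)*(1/139)*(1 + 19182) = -10881 + (½)*(1/138)*(1/139)*19183 = -10881 + 19183/38364 = -417419501/38364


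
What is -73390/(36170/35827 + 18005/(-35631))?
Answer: -18737227863486/128741627 ≈ -1.4554e+5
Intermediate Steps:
-73390/(36170/35827 + 18005/(-35631)) = -73390/(36170*(1/35827) + 18005*(-1/35631)) = -73390/(36170/35827 - 18005/35631) = -73390/643708135/1276551837 = -73390*1276551837/643708135 = -18737227863486/128741627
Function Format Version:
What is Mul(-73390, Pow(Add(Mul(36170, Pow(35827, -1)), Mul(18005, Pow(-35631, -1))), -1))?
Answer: Rational(-18737227863486, 128741627) ≈ -1.4554e+5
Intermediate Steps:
Mul(-73390, Pow(Add(Mul(36170, Pow(35827, -1)), Mul(18005, Pow(-35631, -1))), -1)) = Mul(-73390, Pow(Add(Mul(36170, Rational(1, 35827)), Mul(18005, Rational(-1, 35631))), -1)) = Mul(-73390, Pow(Add(Rational(36170, 35827), Rational(-18005, 35631)), -1)) = Mul(-73390, Pow(Rational(643708135, 1276551837), -1)) = Mul(-73390, Rational(1276551837, 643708135)) = Rational(-18737227863486, 128741627)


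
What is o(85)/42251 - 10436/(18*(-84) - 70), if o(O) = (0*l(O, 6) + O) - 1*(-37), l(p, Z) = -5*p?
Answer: 220562220/33420541 ≈ 6.5996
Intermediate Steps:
o(O) = 37 + O (o(O) = (0*(-5*O) + O) - 1*(-37) = (0 + O) + 37 = O + 37 = 37 + O)
o(85)/42251 - 10436/(18*(-84) - 70) = (37 + 85)/42251 - 10436/(18*(-84) - 70) = 122*(1/42251) - 10436/(-1512 - 70) = 122/42251 - 10436/(-1582) = 122/42251 - 10436*(-1/1582) = 122/42251 + 5218/791 = 220562220/33420541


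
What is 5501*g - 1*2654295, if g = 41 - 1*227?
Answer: -3677481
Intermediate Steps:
g = -186 (g = 41 - 227 = -186)
5501*g - 1*2654295 = 5501*(-186) - 1*2654295 = -1023186 - 2654295 = -3677481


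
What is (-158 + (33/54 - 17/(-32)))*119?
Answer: -5375825/288 ≈ -18666.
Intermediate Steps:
(-158 + (33/54 - 17/(-32)))*119 = (-158 + (33*(1/54) - 17*(-1/32)))*119 = (-158 + (11/18 + 17/32))*119 = (-158 + 329/288)*119 = -45175/288*119 = -5375825/288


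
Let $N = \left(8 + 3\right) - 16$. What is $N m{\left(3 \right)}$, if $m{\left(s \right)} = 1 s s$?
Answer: $-45$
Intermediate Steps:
$N = -5$ ($N = 11 - 16 = -5$)
$m{\left(s \right)} = s^{2}$ ($m{\left(s \right)} = s s = s^{2}$)
$N m{\left(3 \right)} = - 5 \cdot 3^{2} = \left(-5\right) 9 = -45$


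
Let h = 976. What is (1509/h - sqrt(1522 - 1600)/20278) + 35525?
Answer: 34673909/976 - I*sqrt(78)/20278 ≈ 35527.0 - 0.00043553*I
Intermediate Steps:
(1509/h - sqrt(1522 - 1600)/20278) + 35525 = (1509/976 - sqrt(1522 - 1600)/20278) + 35525 = (1509*(1/976) - sqrt(-78)*(1/20278)) + 35525 = (1509/976 - I*sqrt(78)*(1/20278)) + 35525 = (1509/976 - I*sqrt(78)/20278) + 35525 = 34673909/976 - I*sqrt(78)/20278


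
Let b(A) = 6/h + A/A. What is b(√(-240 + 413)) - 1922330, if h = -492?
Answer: -157630979/82 ≈ -1.9223e+6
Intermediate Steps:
b(A) = 81/82 (b(A) = 6/(-492) + A/A = 6*(-1/492) + 1 = -1/82 + 1 = 81/82)
b(√(-240 + 413)) - 1922330 = 81/82 - 1922330 = -157630979/82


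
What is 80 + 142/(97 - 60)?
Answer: 3102/37 ≈ 83.838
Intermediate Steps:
80 + 142/(97 - 60) = 80 + 142/37 = 3102/37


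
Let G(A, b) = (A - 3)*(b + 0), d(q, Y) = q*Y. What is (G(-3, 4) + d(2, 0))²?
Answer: 576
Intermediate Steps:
d(q, Y) = Y*q
G(A, b) = b*(-3 + A) (G(A, b) = (-3 + A)*b = b*(-3 + A))
(G(-3, 4) + d(2, 0))² = (4*(-3 - 3) + 0*2)² = (4*(-6) + 0)² = (-24 + 0)² = (-24)² = 576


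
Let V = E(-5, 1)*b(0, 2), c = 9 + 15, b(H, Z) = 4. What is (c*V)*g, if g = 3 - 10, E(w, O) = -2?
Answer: 1344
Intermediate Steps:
c = 24
g = -7
V = -8 (V = -2*4 = -8)
(c*V)*g = (24*(-8))*(-7) = -192*(-7) = 1344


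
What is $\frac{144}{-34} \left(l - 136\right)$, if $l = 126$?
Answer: $\frac{720}{17} \approx 42.353$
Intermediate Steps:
$\frac{144}{-34} \left(l - 136\right) = \frac{144}{-34} \left(126 - 136\right) = 144 \left(- \frac{1}{34}\right) \left(-10\right) = \left(- \frac{72}{17}\right) \left(-10\right) = \frac{720}{17}$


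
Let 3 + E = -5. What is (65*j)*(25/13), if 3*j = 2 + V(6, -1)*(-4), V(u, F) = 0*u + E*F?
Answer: -1250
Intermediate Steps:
E = -8 (E = -3 - 5 = -8)
V(u, F) = -8*F (V(u, F) = 0*u - 8*F = 0 - 8*F = -8*F)
j = -10 (j = (2 - 8*(-1)*(-4))/3 = (2 + 8*(-4))/3 = (2 - 32)/3 = (1/3)*(-30) = -10)
(65*j)*(25/13) = (65*(-10))*(25/13) = -16250/13 = -650*25/13 = -1250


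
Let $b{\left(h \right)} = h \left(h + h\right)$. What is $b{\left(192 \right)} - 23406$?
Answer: $50322$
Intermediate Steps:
$b{\left(h \right)} = 2 h^{2}$ ($b{\left(h \right)} = h 2 h = 2 h^{2}$)
$b{\left(192 \right)} - 23406 = 2 \cdot 192^{2} - 23406 = 2 \cdot 36864 - 23406 = 73728 - 23406 = 50322$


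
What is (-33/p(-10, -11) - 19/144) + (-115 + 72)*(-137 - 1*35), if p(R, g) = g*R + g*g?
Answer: 7454891/1008 ≈ 7395.7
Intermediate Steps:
p(R, g) = g² + R*g (p(R, g) = R*g + g² = g² + R*g)
(-33/p(-10, -11) - 19/144) + (-115 + 72)*(-137 - 1*35) = (-33*(-1/(11*(-10 - 11))) - 19/144) + (-115 + 72)*(-137 - 1*35) = (-33/((-11*(-21))) - 19*1/144) - 43*(-137 - 35) = (-33/231 - 19/144) - 43*(-172) = (-33*1/231 - 19/144) + 7396 = (-⅐ - 19/144) + 7396 = -277/1008 + 7396 = 7454891/1008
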